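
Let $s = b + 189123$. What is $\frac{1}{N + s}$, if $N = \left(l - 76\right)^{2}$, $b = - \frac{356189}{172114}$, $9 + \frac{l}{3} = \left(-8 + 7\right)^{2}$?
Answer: $\frac{172114}{34271499833} \approx 5.0221 \cdot 10^{-6}$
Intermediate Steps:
$l = -24$ ($l = -27 + 3 \left(-8 + 7\right)^{2} = -27 + 3 \left(-1\right)^{2} = -27 + 3 \cdot 1 = -27 + 3 = -24$)
$b = - \frac{356189}{172114}$ ($b = \left(-356189\right) \frac{1}{172114} = - \frac{356189}{172114} \approx -2.0695$)
$N = 10000$ ($N = \left(-24 - 76\right)^{2} = \left(-100\right)^{2} = 10000$)
$s = \frac{32550359833}{172114}$ ($s = - \frac{356189}{172114} + 189123 = \frac{32550359833}{172114} \approx 1.8912 \cdot 10^{5}$)
$\frac{1}{N + s} = \frac{1}{10000 + \frac{32550359833}{172114}} = \frac{1}{\frac{34271499833}{172114}} = \frac{172114}{34271499833}$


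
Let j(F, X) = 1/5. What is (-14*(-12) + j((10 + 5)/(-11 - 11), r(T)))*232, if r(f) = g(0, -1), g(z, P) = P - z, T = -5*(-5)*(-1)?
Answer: 195112/5 ≈ 39022.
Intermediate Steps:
T = -25 (T = 25*(-1) = -25)
r(f) = -1 (r(f) = -1 - 1*0 = -1 + 0 = -1)
j(F, X) = ⅕
(-14*(-12) + j((10 + 5)/(-11 - 11), r(T)))*232 = (-14*(-12) + ⅕)*232 = (168 + ⅕)*232 = (841/5)*232 = 195112/5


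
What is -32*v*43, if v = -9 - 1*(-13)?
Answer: -5504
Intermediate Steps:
v = 4 (v = -9 + 13 = 4)
-32*v*43 = -32*4*43 = -128*43 = -5504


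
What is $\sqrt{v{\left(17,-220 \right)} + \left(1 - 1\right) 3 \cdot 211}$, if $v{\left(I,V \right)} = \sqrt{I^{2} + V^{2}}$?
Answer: $\sqrt[4]{48689} \approx 14.854$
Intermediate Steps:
$\sqrt{v{\left(17,-220 \right)} + \left(1 - 1\right) 3 \cdot 211} = \sqrt{\sqrt{17^{2} + \left(-220\right)^{2}} + \left(1 - 1\right) 3 \cdot 211} = \sqrt{\sqrt{289 + 48400} + 0 \cdot 3 \cdot 211} = \sqrt{\sqrt{48689} + 0 \cdot 211} = \sqrt{\sqrt{48689} + 0} = \sqrt{\sqrt{48689}} = \sqrt[4]{48689}$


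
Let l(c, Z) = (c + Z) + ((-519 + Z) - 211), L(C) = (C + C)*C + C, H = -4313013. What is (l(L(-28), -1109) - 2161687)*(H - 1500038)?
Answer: 12574181552845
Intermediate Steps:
L(C) = C + 2*C² (L(C) = (2*C)*C + C = 2*C² + C = C + 2*C²)
l(c, Z) = -730 + c + 2*Z (l(c, Z) = (Z + c) + (-730 + Z) = -730 + c + 2*Z)
(l(L(-28), -1109) - 2161687)*(H - 1500038) = ((-730 - 28*(1 + 2*(-28)) + 2*(-1109)) - 2161687)*(-4313013 - 1500038) = ((-730 - 28*(1 - 56) - 2218) - 2161687)*(-5813051) = ((-730 - 28*(-55) - 2218) - 2161687)*(-5813051) = ((-730 + 1540 - 2218) - 2161687)*(-5813051) = (-1408 - 2161687)*(-5813051) = -2163095*(-5813051) = 12574181552845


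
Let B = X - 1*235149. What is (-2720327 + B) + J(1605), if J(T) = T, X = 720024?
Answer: -2233847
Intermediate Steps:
B = 484875 (B = 720024 - 1*235149 = 720024 - 235149 = 484875)
(-2720327 + B) + J(1605) = (-2720327 + 484875) + 1605 = -2235452 + 1605 = -2233847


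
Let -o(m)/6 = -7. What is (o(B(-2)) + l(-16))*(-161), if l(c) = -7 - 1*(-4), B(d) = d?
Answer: -6279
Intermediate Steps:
o(m) = 42 (o(m) = -6*(-7) = 42)
l(c) = -3 (l(c) = -7 + 4 = -3)
(o(B(-2)) + l(-16))*(-161) = (42 - 3)*(-161) = 39*(-161) = -6279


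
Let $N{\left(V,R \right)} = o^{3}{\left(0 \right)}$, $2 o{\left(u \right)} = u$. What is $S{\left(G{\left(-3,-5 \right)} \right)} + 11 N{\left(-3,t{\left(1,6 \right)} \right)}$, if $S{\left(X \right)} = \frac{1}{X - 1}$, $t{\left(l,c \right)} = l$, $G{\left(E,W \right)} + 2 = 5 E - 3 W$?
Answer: $- \frac{1}{3} \approx -0.33333$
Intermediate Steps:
$G{\left(E,W \right)} = -2 - 3 W + 5 E$ ($G{\left(E,W \right)} = -2 + \left(5 E - 3 W\right) = -2 + \left(- 3 W + 5 E\right) = -2 - 3 W + 5 E$)
$o{\left(u \right)} = \frac{u}{2}$
$N{\left(V,R \right)} = 0$ ($N{\left(V,R \right)} = \left(\frac{1}{2} \cdot 0\right)^{3} = 0^{3} = 0$)
$S{\left(X \right)} = \frac{1}{-1 + X}$
$S{\left(G{\left(-3,-5 \right)} \right)} + 11 N{\left(-3,t{\left(1,6 \right)} \right)} = \frac{1}{-1 - 2} + 11 \cdot 0 = \frac{1}{-1 - 2} + 0 = \frac{1}{-3} + 0 = - \frac{1}{3} + 0 = - \frac{1}{3}$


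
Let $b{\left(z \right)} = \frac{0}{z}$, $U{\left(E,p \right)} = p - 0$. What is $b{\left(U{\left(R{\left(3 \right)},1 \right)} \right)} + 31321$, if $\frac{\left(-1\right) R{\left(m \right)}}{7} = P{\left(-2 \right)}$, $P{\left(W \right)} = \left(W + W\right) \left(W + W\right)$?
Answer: $31321$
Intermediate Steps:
$P{\left(W \right)} = 4 W^{2}$ ($P{\left(W \right)} = 2 W 2 W = 4 W^{2}$)
$R{\left(m \right)} = -112$ ($R{\left(m \right)} = - 7 \cdot 4 \left(-2\right)^{2} = - 7 \cdot 4 \cdot 4 = \left(-7\right) 16 = -112$)
$U{\left(E,p \right)} = p$ ($U{\left(E,p \right)} = p + 0 = p$)
$b{\left(z \right)} = 0$
$b{\left(U{\left(R{\left(3 \right)},1 \right)} \right)} + 31321 = 0 + 31321 = 31321$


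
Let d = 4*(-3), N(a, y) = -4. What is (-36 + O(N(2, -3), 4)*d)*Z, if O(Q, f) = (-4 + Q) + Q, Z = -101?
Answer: -10908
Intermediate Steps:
O(Q, f) = -4 + 2*Q
d = -12
(-36 + O(N(2, -3), 4)*d)*Z = (-36 + (-4 + 2*(-4))*(-12))*(-101) = (-36 + (-4 - 8)*(-12))*(-101) = (-36 - 12*(-12))*(-101) = (-36 + 144)*(-101) = 108*(-101) = -10908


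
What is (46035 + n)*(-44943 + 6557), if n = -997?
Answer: -1728828668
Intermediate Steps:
(46035 + n)*(-44943 + 6557) = (46035 - 997)*(-44943 + 6557) = 45038*(-38386) = -1728828668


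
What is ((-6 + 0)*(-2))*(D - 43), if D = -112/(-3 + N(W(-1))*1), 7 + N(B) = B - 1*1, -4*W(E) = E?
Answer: -16812/43 ≈ -390.98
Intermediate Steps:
W(E) = -E/4
N(B) = -8 + B (N(B) = -7 + (B - 1*1) = -7 + (B - 1) = -7 + (-1 + B) = -8 + B)
D = 448/43 (D = -112/(-3 + (-8 - ¼*(-1))*1) = -112/(-3 + (-8 + ¼)*1) = -112/(-3 - 31/4*1) = -112/(-3 - 31/4) = -112/(-43/4) = -112*(-4/43) = 448/43 ≈ 10.419)
((-6 + 0)*(-2))*(D - 43) = ((-6 + 0)*(-2))*(448/43 - 43) = -6*(-2)*(-1401/43) = 12*(-1401/43) = -16812/43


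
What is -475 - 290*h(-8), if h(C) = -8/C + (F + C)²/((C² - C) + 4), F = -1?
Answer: -40815/38 ≈ -1074.1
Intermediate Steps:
h(C) = -8/C + (-1 + C)²/(4 + C² - C) (h(C) = -8/C + (-1 + C)²/((C² - C) + 4) = -8/C + (-1 + C)²/(4 + C² - C))
-475 - 290*h(-8) = -475 - 290*(-32 + (-8)³ - 10*(-8)² + 9*(-8))/((-8)*(4 + (-8)² - 1*(-8))) = -475 - (-145)*(-32 - 512 - 10*64 - 72)/(4*(4 + 64 + 8)) = -475 - (-145)*(-32 - 512 - 640 - 72)/(4*76) = -475 - (-145)*(-1256)/(4*76) = -475 - 290*157/76 = -475 - 22765/38 = -40815/38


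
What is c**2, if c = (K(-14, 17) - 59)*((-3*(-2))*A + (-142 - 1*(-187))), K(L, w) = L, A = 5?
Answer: 29975625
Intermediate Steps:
c = -5475 (c = (-14 - 59)*(-3*(-2)*5 + (-142 - 1*(-187))) = -73*(6*5 + (-142 + 187)) = -73*(30 + 45) = -73*75 = -5475)
c**2 = (-5475)**2 = 29975625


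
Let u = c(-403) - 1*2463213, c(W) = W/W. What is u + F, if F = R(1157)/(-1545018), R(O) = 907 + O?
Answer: -634284479980/257503 ≈ -2.4632e+6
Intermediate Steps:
c(W) = 1
F = -344/257503 (F = (907 + 1157)/(-1545018) = 2064*(-1/1545018) = -344/257503 ≈ -0.0013359)
u = -2463212 (u = 1 - 1*2463213 = 1 - 2463213 = -2463212)
u + F = -2463212 - 344/257503 = -634284479980/257503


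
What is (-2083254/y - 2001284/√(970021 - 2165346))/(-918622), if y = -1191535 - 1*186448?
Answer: -1041627/632922749713 - 1000642*I*√47813/109805184215 ≈ -1.6457e-6 - 0.0019926*I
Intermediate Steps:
y = -1377983 (y = -1191535 - 186448 = -1377983)
(-2083254/y - 2001284/√(970021 - 2165346))/(-918622) = (-2083254/(-1377983) - 2001284/√(970021 - 2165346))/(-918622) = (-2083254*(-1/1377983) - 2001284*(-I*√47813/239065))*(-1/918622) = (2083254/1377983 - 2001284*(-I*√47813/239065))*(-1/918622) = (2083254/1377983 - (-2001284)*I*√47813/239065)*(-1/918622) = (2083254/1377983 + 2001284*I*√47813/239065)*(-1/918622) = -1041627/632922749713 - 1000642*I*√47813/109805184215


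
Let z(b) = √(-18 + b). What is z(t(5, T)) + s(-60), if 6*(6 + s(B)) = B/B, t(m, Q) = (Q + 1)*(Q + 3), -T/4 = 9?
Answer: -35/6 + √1137 ≈ 27.886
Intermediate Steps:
T = -36 (T = -4*9 = -36)
t(m, Q) = (1 + Q)*(3 + Q)
s(B) = -35/6 (s(B) = -6 + (B/B)/6 = -6 + (⅙)*1 = -6 + ⅙ = -35/6)
z(t(5, T)) + s(-60) = √(-18 + (3 + (-36)² + 4*(-36))) - 35/6 = √(-18 + (3 + 1296 - 144)) - 35/6 = √(-18 + 1155) - 35/6 = √1137 - 35/6 = -35/6 + √1137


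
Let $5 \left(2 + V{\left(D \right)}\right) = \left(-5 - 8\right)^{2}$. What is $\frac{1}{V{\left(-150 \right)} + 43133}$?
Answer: $\frac{5}{215824} \approx 2.3167 \cdot 10^{-5}$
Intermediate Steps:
$V{\left(D \right)} = \frac{159}{5}$ ($V{\left(D \right)} = -2 + \frac{\left(-5 - 8\right)^{2}}{5} = -2 + \frac{\left(-13\right)^{2}}{5} = -2 + \frac{1}{5} \cdot 169 = -2 + \frac{169}{5} = \frac{159}{5}$)
$\frac{1}{V{\left(-150 \right)} + 43133} = \frac{1}{\frac{159}{5} + 43133} = \frac{1}{\frac{215824}{5}} = \frac{5}{215824}$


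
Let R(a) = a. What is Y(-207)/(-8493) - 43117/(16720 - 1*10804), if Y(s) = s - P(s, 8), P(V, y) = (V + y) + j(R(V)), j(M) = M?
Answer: -40818885/5582732 ≈ -7.3116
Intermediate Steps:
P(V, y) = y + 2*V (P(V, y) = (V + y) + V = y + 2*V)
Y(s) = -8 - s (Y(s) = s - (8 + 2*s) = s + (-8 - 2*s) = -8 - s)
Y(-207)/(-8493) - 43117/(16720 - 1*10804) = (-8 - 1*(-207))/(-8493) - 43117/(16720 - 1*10804) = (-8 + 207)*(-1/8493) - 43117/(16720 - 10804) = 199*(-1/8493) - 43117/5916 = -199/8493 - 43117*1/5916 = -199/8493 - 43117/5916 = -40818885/5582732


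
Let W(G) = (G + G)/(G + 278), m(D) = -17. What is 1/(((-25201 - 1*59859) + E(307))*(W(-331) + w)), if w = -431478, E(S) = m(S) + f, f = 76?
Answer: 53/1943774987672 ≈ 2.7267e-11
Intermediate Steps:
W(G) = 2*G/(278 + G) (W(G) = (2*G)/(278 + G) = 2*G/(278 + G))
E(S) = 59 (E(S) = -17 + 76 = 59)
1/(((-25201 - 1*59859) + E(307))*(W(-331) + w)) = 1/(((-25201 - 1*59859) + 59)*(2*(-331)/(278 - 331) - 431478)) = 1/(((-25201 - 59859) + 59)*(2*(-331)/(-53) - 431478)) = 1/((-85060 + 59)*(2*(-331)*(-1/53) - 431478)) = 1/(-85001*(662/53 - 431478)) = 1/(-85001*(-22867672/53)) = 1/(1943774987672/53) = 53/1943774987672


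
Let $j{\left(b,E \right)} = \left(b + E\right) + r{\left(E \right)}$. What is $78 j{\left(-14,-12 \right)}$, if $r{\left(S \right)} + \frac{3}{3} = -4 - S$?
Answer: $-1482$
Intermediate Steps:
$r{\left(S \right)} = -5 - S$ ($r{\left(S \right)} = -1 - \left(4 + S\right) = -5 - S$)
$j{\left(b,E \right)} = -5 + b$ ($j{\left(b,E \right)} = \left(b + E\right) - \left(5 + E\right) = \left(E + b\right) - \left(5 + E\right) = -5 + b$)
$78 j{\left(-14,-12 \right)} = 78 \left(-5 - 14\right) = 78 \left(-19\right) = -1482$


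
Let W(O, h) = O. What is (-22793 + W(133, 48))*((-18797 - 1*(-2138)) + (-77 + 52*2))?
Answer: 376881120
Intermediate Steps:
(-22793 + W(133, 48))*((-18797 - 1*(-2138)) + (-77 + 52*2)) = (-22793 + 133)*((-18797 - 1*(-2138)) + (-77 + 52*2)) = -22660*((-18797 + 2138) + (-77 + 104)) = -22660*(-16659 + 27) = -22660*(-16632) = 376881120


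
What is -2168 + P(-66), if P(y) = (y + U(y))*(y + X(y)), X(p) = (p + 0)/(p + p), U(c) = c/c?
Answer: 4179/2 ≈ 2089.5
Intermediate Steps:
U(c) = 1
X(p) = ½ (X(p) = p/((2*p)) = p*(1/(2*p)) = ½)
P(y) = (1 + y)*(½ + y) (P(y) = (y + 1)*(y + ½) = (1 + y)*(½ + y))
-2168 + P(-66) = -2168 + (½ + (-66)² + (3/2)*(-66)) = -2168 + (½ + 4356 - 99) = -2168 + 8515/2 = 4179/2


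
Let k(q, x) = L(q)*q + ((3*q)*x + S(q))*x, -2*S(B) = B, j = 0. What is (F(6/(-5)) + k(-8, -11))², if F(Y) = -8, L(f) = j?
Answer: 8737936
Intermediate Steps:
S(B) = -B/2
L(f) = 0
k(q, x) = x*(-q/2 + 3*q*x) (k(q, x) = 0*q + ((3*q)*x - q/2)*x = 0 + (3*q*x - q/2)*x = 0 + (-q/2 + 3*q*x)*x = 0 + x*(-q/2 + 3*q*x) = x*(-q/2 + 3*q*x))
(F(6/(-5)) + k(-8, -11))² = (-8 + (½)*(-8)*(-11)*(-1 + 6*(-11)))² = (-8 + (½)*(-8)*(-11)*(-1 - 66))² = (-8 + (½)*(-8)*(-11)*(-67))² = (-8 - 2948)² = (-2956)² = 8737936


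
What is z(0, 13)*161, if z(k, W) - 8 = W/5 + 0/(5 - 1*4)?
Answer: 8533/5 ≈ 1706.6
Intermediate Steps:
z(k, W) = 8 + W/5 (z(k, W) = 8 + (W/5 + 0/(5 - 1*4)) = 8 + (W*(⅕) + 0/(5 - 4)) = 8 + (W/5 + 0/1) = 8 + (W/5 + 0*1) = 8 + (W/5 + 0) = 8 + W/5)
z(0, 13)*161 = (8 + (⅕)*13)*161 = (8 + 13/5)*161 = (53/5)*161 = 8533/5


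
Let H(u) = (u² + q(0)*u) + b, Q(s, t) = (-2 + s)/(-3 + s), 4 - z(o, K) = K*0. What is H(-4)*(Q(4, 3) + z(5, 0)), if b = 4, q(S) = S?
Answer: 120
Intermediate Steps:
z(o, K) = 4 (z(o, K) = 4 - K*0 = 4 - 1*0 = 4 + 0 = 4)
Q(s, t) = (-2 + s)/(-3 + s)
H(u) = 4 + u² (H(u) = (u² + 0*u) + 4 = (u² + 0) + 4 = u² + 4 = 4 + u²)
H(-4)*(Q(4, 3) + z(5, 0)) = (4 + (-4)²)*((-2 + 4)/(-3 + 4) + 4) = (4 + 16)*(2/1 + 4) = 20*(1*2 + 4) = 20*(2 + 4) = 20*6 = 120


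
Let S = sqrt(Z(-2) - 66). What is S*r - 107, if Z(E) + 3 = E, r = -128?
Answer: -107 - 128*I*sqrt(71) ≈ -107.0 - 1078.5*I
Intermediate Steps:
Z(E) = -3 + E
S = I*sqrt(71) (S = sqrt((-3 - 2) - 66) = sqrt(-5 - 66) = sqrt(-71) = I*sqrt(71) ≈ 8.4261*I)
S*r - 107 = (I*sqrt(71))*(-128) - 107 = -128*I*sqrt(71) - 107 = -107 - 128*I*sqrt(71)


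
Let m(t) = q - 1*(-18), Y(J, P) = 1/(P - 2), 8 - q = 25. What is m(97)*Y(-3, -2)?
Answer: -¼ ≈ -0.25000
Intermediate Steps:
q = -17 (q = 8 - 1*25 = 8 - 25 = -17)
Y(J, P) = 1/(-2 + P)
m(t) = 1 (m(t) = -17 - 1*(-18) = -17 + 18 = 1)
m(97)*Y(-3, -2) = 1/(-2 - 2) = 1/(-4) = 1*(-¼) = -¼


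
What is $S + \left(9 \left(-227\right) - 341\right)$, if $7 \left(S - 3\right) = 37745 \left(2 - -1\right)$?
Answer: $\frac{96568}{7} \approx 13795.0$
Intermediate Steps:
$S = \frac{113256}{7}$ ($S = 3 + \frac{37745 \left(2 - -1\right)}{7} = 3 + \frac{37745 \left(2 + 1\right)}{7} = 3 + \frac{37745 \cdot 3}{7} = 3 + \frac{1}{7} \cdot 113235 = 3 + \frac{113235}{7} = \frac{113256}{7} \approx 16179.0$)
$S + \left(9 \left(-227\right) - 341\right) = \frac{113256}{7} + \left(9 \left(-227\right) - 341\right) = \frac{113256}{7} - 2384 = \frac{96568}{7}$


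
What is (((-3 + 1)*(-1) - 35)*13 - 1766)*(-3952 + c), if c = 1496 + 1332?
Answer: 2467180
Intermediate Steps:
c = 2828
(((-3 + 1)*(-1) - 35)*13 - 1766)*(-3952 + c) = (((-3 + 1)*(-1) - 35)*13 - 1766)*(-3952 + 2828) = ((-2*(-1) - 35)*13 - 1766)*(-1124) = ((2 - 35)*13 - 1766)*(-1124) = (-33*13 - 1766)*(-1124) = (-429 - 1766)*(-1124) = -2195*(-1124) = 2467180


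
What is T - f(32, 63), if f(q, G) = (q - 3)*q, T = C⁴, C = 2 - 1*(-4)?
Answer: 368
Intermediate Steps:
C = 6 (C = 2 + 4 = 6)
T = 1296 (T = 6⁴ = 1296)
f(q, G) = q*(-3 + q) (f(q, G) = (-3 + q)*q = q*(-3 + q))
T - f(32, 63) = 1296 - 32*(-3 + 32) = 1296 - 32*29 = 1296 - 1*928 = 1296 - 928 = 368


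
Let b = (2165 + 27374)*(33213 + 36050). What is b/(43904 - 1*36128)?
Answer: 2045959757/7776 ≈ 2.6311e+5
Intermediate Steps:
b = 2045959757 (b = 29539*69263 = 2045959757)
b/(43904 - 1*36128) = 2045959757/(43904 - 1*36128) = 2045959757/(43904 - 36128) = 2045959757/7776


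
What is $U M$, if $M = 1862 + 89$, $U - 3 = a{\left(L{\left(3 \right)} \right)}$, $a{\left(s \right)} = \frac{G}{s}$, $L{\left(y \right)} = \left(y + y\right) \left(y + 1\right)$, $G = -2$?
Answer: $\frac{68285}{12} \approx 5690.4$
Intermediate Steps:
$L{\left(y \right)} = 2 y \left(1 + y\right)$
$a{\left(s \right)} = - \frac{2}{s}$
$U = \frac{35}{12}$ ($U = 3 - \frac{2}{2 \cdot 3 \left(1 + 3\right)} = 3 - \frac{2}{2 \cdot 3 \cdot 4} = 3 - \frac{2}{24} = 3 - \frac{1}{12} = \frac{35}{12} \approx 2.9167$)
$M = 1951$
$U M = \frac{35}{12} \cdot 1951 = \frac{68285}{12}$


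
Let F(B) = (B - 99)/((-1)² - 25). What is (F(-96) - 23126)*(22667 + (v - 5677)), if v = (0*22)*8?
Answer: -1571090785/4 ≈ -3.9277e+8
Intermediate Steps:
v = 0 (v = 0*8 = 0)
F(B) = 33/8 - B/24 (F(B) = (-99 + B)/(1 - 25) = (-99 + B)/(-24) = (-99 + B)*(-1/24) = 33/8 - B/24)
(F(-96) - 23126)*(22667 + (v - 5677)) = ((33/8 - 1/24*(-96)) - 23126)*(22667 + (0 - 5677)) = ((33/8 + 4) - 23126)*(22667 - 5677) = (65/8 - 23126)*16990 = -184943/8*16990 = -1571090785/4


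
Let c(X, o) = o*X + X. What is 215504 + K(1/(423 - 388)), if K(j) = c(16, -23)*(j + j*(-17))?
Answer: 7548272/35 ≈ 2.1567e+5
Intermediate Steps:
c(X, o) = X + X*o (c(X, o) = X*o + X = X + X*o)
K(j) = 5632*j (K(j) = (16*(1 - 23))*(j + j*(-17)) = (16*(-22))*(j - 17*j) = -(-5632)*j = 5632*j)
215504 + K(1/(423 - 388)) = 215504 + 5632/(423 - 388) = 215504 + 5632/35 = 7548272/35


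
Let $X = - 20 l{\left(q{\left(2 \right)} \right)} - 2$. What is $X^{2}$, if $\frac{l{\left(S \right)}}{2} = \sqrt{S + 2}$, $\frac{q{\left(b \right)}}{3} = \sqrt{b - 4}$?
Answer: $4 \left(1 + 20 \sqrt{2 + 3 i \sqrt{2}}\right)^{2} \approx 3496.6 + 6973.8 i$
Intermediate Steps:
$q{\left(b \right)} = 3 \sqrt{-4 + b}$ ($q{\left(b \right)} = 3 \sqrt{b - 4} = 3 \sqrt{-4 + b}$)
$l{\left(S \right)} = 2 \sqrt{2 + S}$ ($l{\left(S \right)} = 2 \sqrt{S + 2} = 2 \sqrt{2 + S}$)
$X = -2 - 40 \sqrt{2 + 3 i \sqrt{2}}$ ($X = - 20 \cdot 2 \sqrt{2 + 3 \sqrt{-4 + 2}} - 2 = - 20 \cdot 2 \sqrt{2 + 3 \sqrt{-2}} - 2 = - 20 \cdot 2 \sqrt{2 + 3 i \sqrt{2}} - 2 = - 40 \sqrt{2 + 3 i \sqrt{2}} - 2 = -2 - 40 \sqrt{2 + 3 i \sqrt{2}} \approx -75.16 - 46.393 i$)
$X^{2} = \left(-2 - 40 \sqrt{2 + 3 i \sqrt{2}}\right)^{2}$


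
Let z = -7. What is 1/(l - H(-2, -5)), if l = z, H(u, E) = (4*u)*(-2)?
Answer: -1/23 ≈ -0.043478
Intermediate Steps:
H(u, E) = -8*u
l = -7
1/(l - H(-2, -5)) = 1/(-7 - (-8)*(-2)) = 1/(-7 - 1*16) = 1/(-7 - 16) = 1/(-23) = -1/23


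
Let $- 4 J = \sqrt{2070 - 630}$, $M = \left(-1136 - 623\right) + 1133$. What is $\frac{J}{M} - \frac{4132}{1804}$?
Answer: $- \frac{1033}{451} + \frac{3 \sqrt{10}}{626} \approx -2.2753$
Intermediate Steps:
$M = -626$ ($M = -1759 + 1133 = -626$)
$J = - 3 \sqrt{10}$ ($J = - \frac{\sqrt{2070 - 630}}{4} = - \frac{\sqrt{1440}}{4} = - \frac{12 \sqrt{10}}{4} = - 3 \sqrt{10} \approx -9.4868$)
$\frac{J}{M} - \frac{4132}{1804} = \frac{\left(-3\right) \sqrt{10}}{-626} - \frac{4132}{1804} = - 3 \sqrt{10} \left(- \frac{1}{626}\right) - \frac{1033}{451} = \frac{3 \sqrt{10}}{626} - \frac{1033}{451} = - \frac{1033}{451} + \frac{3 \sqrt{10}}{626}$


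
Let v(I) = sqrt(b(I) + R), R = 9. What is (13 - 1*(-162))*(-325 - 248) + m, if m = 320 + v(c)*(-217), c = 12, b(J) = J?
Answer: -99955 - 217*sqrt(21) ≈ -1.0095e+5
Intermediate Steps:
v(I) = sqrt(9 + I) (v(I) = sqrt(I + 9) = sqrt(9 + I))
m = 320 - 217*sqrt(21) (m = 320 + sqrt(9 + 12)*(-217) = 320 + sqrt(21)*(-217) = 320 - 217*sqrt(21) ≈ -674.42)
(13 - 1*(-162))*(-325 - 248) + m = (13 - 1*(-162))*(-325 - 248) + (320 - 217*sqrt(21)) = (13 + 162)*(-573) + (320 - 217*sqrt(21)) = 175*(-573) + (320 - 217*sqrt(21)) = -100275 + (320 - 217*sqrt(21)) = -99955 - 217*sqrt(21)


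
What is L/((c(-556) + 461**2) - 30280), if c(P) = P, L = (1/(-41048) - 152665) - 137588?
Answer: -2382861029/1491561176 ≈ -1.5976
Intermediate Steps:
L = -11914305145/41048 (L = (-1/41048 - 152665) - 137588 = -6266592921/41048 - 137588 = -11914305145/41048 ≈ -2.9025e+5)
L/((c(-556) + 461**2) - 30280) = -11914305145/(41048*((-556 + 461**2) - 30280)) = -11914305145/(41048*((-556 + 212521) - 30280)) = -11914305145/(41048*(211965 - 30280)) = -11914305145/41048/181685 = -11914305145/41048*1/181685 = -2382861029/1491561176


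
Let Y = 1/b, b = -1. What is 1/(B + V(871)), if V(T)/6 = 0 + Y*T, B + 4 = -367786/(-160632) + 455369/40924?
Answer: -410856498/2143267102823 ≈ -0.00019170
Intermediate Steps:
B = 3868955725/410856498 (B = -4 + (-367786/(-160632) + 455369/40924) = -4 + (-367786*(-1/160632) + 455369*(1/40924)) = -4 + (183893/80316 + 455369/40924) = -4 + 5512381717/410856498 = 3868955725/410856498 ≈ 9.4168)
Y = -1 (Y = 1/(-1) = -1)
V(T) = -6*T (V(T) = 6*(0 - T) = 6*(-T) = -6*T)
1/(B + V(871)) = 1/(3868955725/410856498 - 6*871) = 1/(3868955725/410856498 - 5226) = 1/(-2143267102823/410856498) = -410856498/2143267102823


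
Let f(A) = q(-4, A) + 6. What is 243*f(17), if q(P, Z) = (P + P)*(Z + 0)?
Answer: -31590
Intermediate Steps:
q(P, Z) = 2*P*Z (q(P, Z) = (2*P)*Z = 2*P*Z)
f(A) = 6 - 8*A (f(A) = 2*(-4)*A + 6 = -8*A + 6 = 6 - 8*A)
243*f(17) = 243*(6 - 8*17) = 243*(6 - 136) = 243*(-130) = -31590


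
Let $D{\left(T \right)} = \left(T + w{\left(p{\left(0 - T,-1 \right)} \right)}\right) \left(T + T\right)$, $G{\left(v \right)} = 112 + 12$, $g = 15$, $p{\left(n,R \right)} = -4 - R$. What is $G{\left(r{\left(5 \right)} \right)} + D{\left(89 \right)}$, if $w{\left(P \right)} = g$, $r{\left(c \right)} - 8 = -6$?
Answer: $18636$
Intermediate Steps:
$r{\left(c \right)} = 2$ ($r{\left(c \right)} = 8 - 6 = 2$)
$w{\left(P \right)} = 15$
$G{\left(v \right)} = 124$
$D{\left(T \right)} = 2 T \left(15 + T\right)$ ($D{\left(T \right)} = \left(T + 15\right) \left(T + T\right) = \left(15 + T\right) 2 T = 2 T \left(15 + T\right)$)
$G{\left(r{\left(5 \right)} \right)} + D{\left(89 \right)} = 124 + 2 \cdot 89 \left(15 + 89\right) = 124 + 2 \cdot 89 \cdot 104 = 124 + 18512 = 18636$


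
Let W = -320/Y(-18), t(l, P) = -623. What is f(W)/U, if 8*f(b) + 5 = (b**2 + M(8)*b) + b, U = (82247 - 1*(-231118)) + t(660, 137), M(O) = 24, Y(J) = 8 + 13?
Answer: -67805/1103353776 ≈ -6.1454e-5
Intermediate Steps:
Y(J) = 21
U = 312742 (U = (82247 - 1*(-231118)) - 623 = (82247 + 231118) - 623 = 313365 - 623 = 312742)
W = -320/21 ≈ -15.238
f(b) = -5/8 + b**2/8 + 25*b/8 (f(b) = -5/8 + ((b**2 + 24*b) + b)/8 = -5/8 + (b**2 + 25*b)/8 = -5/8 + (b**2/8 + 25*b/8) = -5/8 + b**2/8 + 25*b/8)
f(W)/U = (-5/8 + (-320/21)**2/8 + (25/8)*(-320/21))/312742 = (-5/8 + (1/8)*(102400/441) - 1000/21)*(1/312742) = (-5/8 + 12800/441 - 1000/21)*(1/312742) = -67805/3528*1/312742 = -67805/1103353776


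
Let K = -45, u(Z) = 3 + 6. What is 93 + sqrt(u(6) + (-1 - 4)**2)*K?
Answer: 93 - 45*sqrt(34) ≈ -169.39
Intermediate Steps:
u(Z) = 9
93 + sqrt(u(6) + (-1 - 4)**2)*K = 93 + sqrt(9 + (-1 - 4)**2)*(-45) = 93 + sqrt(9 + (-5)**2)*(-45) = 93 + sqrt(9 + 25)*(-45) = 93 + sqrt(34)*(-45) = 93 - 45*sqrt(34)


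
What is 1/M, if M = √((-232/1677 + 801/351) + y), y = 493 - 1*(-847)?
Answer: √150981987/450155 ≈ 0.027296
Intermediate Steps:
y = 1340 (y = 493 + 847 = 1340)
M = 5*√150981987/1677 (M = √((-232/1677 + 801/351) + 1340) = √((-232*1/1677 + 801*(1/351)) + 1340) = √((-232/1677 + 89/39) + 1340) = √(3595/1677 + 1340) = √(2250775/1677) = 5*√150981987/1677 ≈ 36.635)
1/M = 1/(5*√150981987/1677) = √150981987/450155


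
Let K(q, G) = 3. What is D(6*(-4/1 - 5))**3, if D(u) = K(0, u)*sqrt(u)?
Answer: -4374*I*sqrt(6) ≈ -10714.0*I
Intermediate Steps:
D(u) = 3*sqrt(u)
D(6*(-4/1 - 5))**3 = (3*sqrt(6*(-4/1 - 5)))**3 = (3*sqrt(6*(-4*1 - 5)))**3 = (3*sqrt(6*(-4 - 5)))**3 = (3*sqrt(6*(-9)))**3 = (3*sqrt(-54))**3 = (3*(3*I*sqrt(6)))**3 = (9*I*sqrt(6))**3 = -4374*I*sqrt(6)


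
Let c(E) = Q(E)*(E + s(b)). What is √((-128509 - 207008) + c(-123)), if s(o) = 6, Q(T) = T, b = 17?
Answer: I*√321126 ≈ 566.68*I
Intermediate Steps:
c(E) = E*(6 + E) (c(E) = E*(E + 6) = E*(6 + E))
√((-128509 - 207008) + c(-123)) = √((-128509 - 207008) - 123*(6 - 123)) = √(-335517 - 123*(-117)) = √(-335517 + 14391) = √(-321126) = I*√321126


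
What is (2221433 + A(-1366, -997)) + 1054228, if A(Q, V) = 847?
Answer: 3276508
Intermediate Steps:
(2221433 + A(-1366, -997)) + 1054228 = (2221433 + 847) + 1054228 = 2222280 + 1054228 = 3276508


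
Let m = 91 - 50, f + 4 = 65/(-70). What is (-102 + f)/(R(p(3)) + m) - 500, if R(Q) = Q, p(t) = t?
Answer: -309497/616 ≈ -502.43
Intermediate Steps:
f = -69/14 (f = -4 + 65/(-70) = -4 + 65*(-1/70) = -4 - 13/14 = -69/14 ≈ -4.9286)
m = 41
(-102 + f)/(R(p(3)) + m) - 500 = (-102 - 69/14)/(3 + 41) - 500 = -1497/14/44 - 500 = -1497/14*1/44 - 500 = -1497/616 - 500 = -309497/616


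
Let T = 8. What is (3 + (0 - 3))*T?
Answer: 0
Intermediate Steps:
(3 + (0 - 3))*T = (3 + (0 - 3))*8 = (3 - 3)*8 = 0*8 = 0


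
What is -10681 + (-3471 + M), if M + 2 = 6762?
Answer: -7392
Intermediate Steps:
M = 6760 (M = -2 + 6762 = 6760)
-10681 + (-3471 + M) = -10681 + (-3471 + 6760) = -10681 + 3289 = -7392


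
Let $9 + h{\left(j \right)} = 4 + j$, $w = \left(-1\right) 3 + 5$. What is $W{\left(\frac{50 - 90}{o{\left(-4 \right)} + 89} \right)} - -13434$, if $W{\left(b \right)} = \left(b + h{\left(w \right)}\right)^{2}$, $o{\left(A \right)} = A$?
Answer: $\frac{3885907}{289} \approx 13446.0$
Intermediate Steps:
$w = 2$ ($w = -3 + 5 = 2$)
$h{\left(j \right)} = -5 + j$ ($h{\left(j \right)} = -9 + \left(4 + j\right) = -5 + j$)
$W{\left(b \right)} = \left(-3 + b\right)^{2}$ ($W{\left(b \right)} = \left(b + \left(-5 + 2\right)\right)^{2} = \left(b - 3\right)^{2} = \left(-3 + b\right)^{2}$)
$W{\left(\frac{50 - 90}{o{\left(-4 \right)} + 89} \right)} - -13434 = \left(-3 + \frac{50 - 90}{-4 + 89}\right)^{2} - -13434 = \left(-3 - \frac{40}{85}\right)^{2} + 13434 = \left(-3 - \frac{8}{17}\right)^{2} + 13434 = \left(- \frac{59}{17}\right)^{2} + 13434 = \frac{3481}{289} + 13434 = \frac{3885907}{289}$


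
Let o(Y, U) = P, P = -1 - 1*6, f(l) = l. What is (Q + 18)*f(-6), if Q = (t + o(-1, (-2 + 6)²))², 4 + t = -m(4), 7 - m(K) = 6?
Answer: -972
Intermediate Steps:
P = -7 (P = -1 - 6 = -7)
m(K) = 1 (m(K) = 7 - 1*6 = 7 - 6 = 1)
o(Y, U) = -7
t = -5 (t = -4 - 1*1 = -4 - 1 = -5)
Q = 144 (Q = (-5 - 7)² = (-12)² = 144)
(Q + 18)*f(-6) = (144 + 18)*(-6) = 162*(-6) = -972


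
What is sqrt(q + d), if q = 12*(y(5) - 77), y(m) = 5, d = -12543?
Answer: I*sqrt(13407) ≈ 115.79*I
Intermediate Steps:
q = -864 (q = 12*(5 - 77) = 12*(-72) = -864)
sqrt(q + d) = sqrt(-864 - 12543) = sqrt(-13407) = I*sqrt(13407)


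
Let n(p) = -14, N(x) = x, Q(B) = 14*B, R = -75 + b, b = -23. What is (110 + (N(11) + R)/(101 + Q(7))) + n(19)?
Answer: 19017/199 ≈ 95.563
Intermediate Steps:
R = -98 (R = -75 - 23 = -98)
(110 + (N(11) + R)/(101 + Q(7))) + n(19) = (110 + (11 - 98)/(101 + 14*7)) - 14 = (110 - 87/(101 + 98)) - 14 = (110 - 87/199) - 14 = 21803/199 - 14 = 19017/199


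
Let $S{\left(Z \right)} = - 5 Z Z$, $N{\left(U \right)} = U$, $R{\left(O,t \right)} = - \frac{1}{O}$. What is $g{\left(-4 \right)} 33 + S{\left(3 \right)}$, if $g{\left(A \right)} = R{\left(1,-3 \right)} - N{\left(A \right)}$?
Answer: $54$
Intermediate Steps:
$g{\left(A \right)} = -1 - A$ ($g{\left(A \right)} = - 1^{-1} - A = \left(-1\right) 1 - A = -1 - A$)
$S{\left(Z \right)} = - 5 Z^{2}$
$g{\left(-4 \right)} 33 + S{\left(3 \right)} = \left(-1 - -4\right) 33 - 5 \cdot 3^{2} = \left(-1 + 4\right) 33 - 45 = 3 \cdot 33 - 45 = 99 - 45 = 54$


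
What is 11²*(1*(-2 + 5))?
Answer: 363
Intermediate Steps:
11²*(1*(-2 + 5)) = 121*(1*3) = 121*3 = 363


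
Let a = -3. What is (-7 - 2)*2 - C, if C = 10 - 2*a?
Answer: -34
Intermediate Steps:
C = 16 (C = 10 - 2*(-3) = 10 + 6 = 16)
(-7 - 2)*2 - C = (-7 - 2)*2 - 1*16 = -9*2 - 16 = -18 - 16 = -34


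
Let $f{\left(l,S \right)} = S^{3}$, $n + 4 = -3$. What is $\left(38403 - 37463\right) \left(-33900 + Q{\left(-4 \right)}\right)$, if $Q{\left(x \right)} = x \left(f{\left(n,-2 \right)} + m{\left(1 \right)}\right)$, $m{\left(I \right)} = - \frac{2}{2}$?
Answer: $-31832160$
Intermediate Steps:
$n = -7$ ($n = -4 - 3 = -7$)
$m{\left(I \right)} = -1$ ($m{\left(I \right)} = \left(-2\right) \frac{1}{2} = -1$)
$Q{\left(x \right)} = - 9 x$ ($Q{\left(x \right)} = x \left(\left(-2\right)^{3} - 1\right) = x \left(-8 - 1\right) = x \left(-9\right) = - 9 x$)
$\left(38403 - 37463\right) \left(-33900 + Q{\left(-4 \right)}\right) = \left(38403 - 37463\right) \left(-33900 - -36\right) = 940 \left(-33900 + 36\right) = 940 \left(-33864\right) = -31832160$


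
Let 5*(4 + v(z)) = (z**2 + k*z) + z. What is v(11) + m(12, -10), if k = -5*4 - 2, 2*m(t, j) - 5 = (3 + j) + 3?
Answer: -51/2 ≈ -25.500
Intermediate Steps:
m(t, j) = 11/2 + j/2 (m(t, j) = 5/2 + ((3 + j) + 3)/2 = 5/2 + (6 + j)/2 = 5/2 + (3 + j/2) = 11/2 + j/2)
k = -22 (k = -20 - 2 = -22)
v(z) = -4 - 21*z/5 + z**2/5 (v(z) = -4 + ((z**2 - 22*z) + z)/5 = -4 + (z**2 - 21*z)/5 = -4 + (-21*z/5 + z**2/5) = -4 - 21*z/5 + z**2/5)
v(11) + m(12, -10) = (-4 - 21/5*11 + (1/5)*11**2) + (11/2 + (1/2)*(-10)) = (-4 - 231/5 + (1/5)*121) + (11/2 - 5) = (-4 - 231/5 + 121/5) + 1/2 = -26 + 1/2 = -51/2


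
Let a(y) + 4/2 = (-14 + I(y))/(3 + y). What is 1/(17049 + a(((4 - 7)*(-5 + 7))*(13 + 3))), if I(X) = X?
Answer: 93/1585481 ≈ 5.8657e-5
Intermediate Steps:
a(y) = -2 + (-14 + y)/(3 + y)
1/(17049 + a(((4 - 7)*(-5 + 7))*(13 + 3))) = 1/(17049 + (-20 - (4 - 7)*(-5 + 7)*(13 + 3))/(3 + ((4 - 7)*(-5 + 7))*(13 + 3))) = 1/(17049 + (-20 - (-3*2)*16)/(3 - 3*2*16)) = 1/(17049 + (-20 - (-6)*16)/(3 - 6*16)) = 1/(17049 + (-20 - 1*(-96))/(3 - 96)) = 1/(17049 + (-20 + 96)/(-93)) = 1/(17049 - 1/93*76) = 1/(17049 - 76/93) = 1/(1585481/93) = 93/1585481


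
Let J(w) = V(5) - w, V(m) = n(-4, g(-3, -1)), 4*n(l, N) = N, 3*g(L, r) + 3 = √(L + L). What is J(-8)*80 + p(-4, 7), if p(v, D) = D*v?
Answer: 592 + 20*I*√6/3 ≈ 592.0 + 16.33*I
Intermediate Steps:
g(L, r) = -1 + √2*√L/3 (g(L, r) = -1 + √(L + L)/3 = -1 + √(2*L)/3 = -1 + (√2*√L)/3 = -1 + √2*√L/3)
n(l, N) = N/4
V(m) = -¼ + I*√6/12 (V(m) = (-1 + √2*√(-3)/3)/4 = (-1 + √2*(I*√3)/3)/4 = (-1 + I*√6/3)/4 = -¼ + I*√6/12)
J(w) = -¼ - w + I*√6/12 (J(w) = (-¼ + I*√6/12) - w = -¼ - w + I*√6/12)
J(-8)*80 + p(-4, 7) = (-¼ - 1*(-8) + I*√6/12)*80 + 7*(-4) = (-¼ + 8 + I*√6/12)*80 - 28 = (31/4 + I*√6/12)*80 - 28 = (620 + 20*I*√6/3) - 28 = 592 + 20*I*√6/3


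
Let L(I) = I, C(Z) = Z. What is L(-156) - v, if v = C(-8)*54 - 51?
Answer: 327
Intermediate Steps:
v = -483 (v = -8*54 - 51 = -432 - 51 = -483)
L(-156) - v = -156 - 1*(-483) = -156 + 483 = 327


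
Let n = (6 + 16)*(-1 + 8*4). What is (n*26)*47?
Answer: 833404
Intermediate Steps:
n = 682 (n = 22*(-1 + 32) = 22*31 = 682)
(n*26)*47 = (682*26)*47 = 17732*47 = 833404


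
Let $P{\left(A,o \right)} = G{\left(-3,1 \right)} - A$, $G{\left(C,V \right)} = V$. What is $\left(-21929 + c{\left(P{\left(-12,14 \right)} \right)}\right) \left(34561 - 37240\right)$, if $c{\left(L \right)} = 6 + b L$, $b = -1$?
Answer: $58766544$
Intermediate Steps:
$P{\left(A,o \right)} = 1 - A$
$c{\left(L \right)} = 6 - L$
$\left(-21929 + c{\left(P{\left(-12,14 \right)} \right)}\right) \left(34561 - 37240\right) = \left(-21929 + \left(6 - \left(1 - -12\right)\right)\right) \left(34561 - 37240\right) = \left(-21929 + \left(6 - \left(1 + 12\right)\right)\right) \left(-2679\right) = \left(-21929 + \left(6 - 13\right)\right) \left(-2679\right) = \left(-21929 - 7\right) \left(-2679\right) = \left(-21936\right) \left(-2679\right) = 58766544$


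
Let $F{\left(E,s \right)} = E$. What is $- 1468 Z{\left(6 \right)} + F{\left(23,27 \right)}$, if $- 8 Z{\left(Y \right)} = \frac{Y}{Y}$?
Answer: $\frac{413}{2} \approx 206.5$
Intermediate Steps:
$Z{\left(Y \right)} = - \frac{1}{8}$ ($Z{\left(Y \right)} = - \frac{Y \frac{1}{Y}}{8} = \left(- \frac{1}{8}\right) 1 = - \frac{1}{8}$)
$- 1468 Z{\left(6 \right)} + F{\left(23,27 \right)} = \left(-1468\right) \left(- \frac{1}{8}\right) + 23 = \frac{367}{2} + 23 = \frac{413}{2}$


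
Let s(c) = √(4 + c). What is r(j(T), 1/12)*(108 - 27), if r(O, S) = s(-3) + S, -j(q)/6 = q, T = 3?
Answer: 351/4 ≈ 87.750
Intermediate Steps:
j(q) = -6*q
r(O, S) = 1 + S (r(O, S) = √(4 - 3) + S = √1 + S = 1 + S)
r(j(T), 1/12)*(108 - 27) = (1 + 1/12)*(108 - 27) = (1 + 1/12)*81 = (13/12)*81 = 351/4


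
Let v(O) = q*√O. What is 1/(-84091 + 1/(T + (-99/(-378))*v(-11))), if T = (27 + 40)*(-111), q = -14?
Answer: (-11*√11 + 22311*I)/(-1876154304*I + 925001*√11) ≈ -1.1892e-5 - 4.1633e-17*I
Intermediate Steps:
v(O) = -14*√O
T = -7437 (T = 67*(-111) = -7437)
1/(-84091 + 1/(T + (-99/(-378))*v(-11))) = 1/(-84091 + 1/(-7437 + (-99/(-378))*(-14*I*√11))) = 1/(-84091 + 1/(-7437 + (-99*(-1/378))*(-14*I*√11))) = 1/(-84091 + 1/(-7437 + 11*(-14*I*√11)/42)) = 1/(-84091 + 1/(-7437 - 11*I*√11/3))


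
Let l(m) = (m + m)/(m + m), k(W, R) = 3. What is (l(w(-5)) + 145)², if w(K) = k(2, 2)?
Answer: 21316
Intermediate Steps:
w(K) = 3
l(m) = 1 (l(m) = (2*m)/((2*m)) = (2*m)*(1/(2*m)) = 1)
(l(w(-5)) + 145)² = (1 + 145)² = 146² = 21316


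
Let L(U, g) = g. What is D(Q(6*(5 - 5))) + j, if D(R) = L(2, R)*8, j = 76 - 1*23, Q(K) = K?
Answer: 53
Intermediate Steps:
j = 53 (j = 76 - 23 = 53)
D(R) = 8*R (D(R) = R*8 = 8*R)
D(Q(6*(5 - 5))) + j = 8*(6*(5 - 5)) + 53 = 8*(6*0) + 53 = 8*0 + 53 = 0 + 53 = 53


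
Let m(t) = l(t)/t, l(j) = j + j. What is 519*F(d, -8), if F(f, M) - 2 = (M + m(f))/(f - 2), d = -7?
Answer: 1384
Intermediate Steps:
l(j) = 2*j
m(t) = 2 (m(t) = (2*t)/t = 2)
F(f, M) = 2 + (2 + M)/(-2 + f) (F(f, M) = 2 + (M + 2)/(f - 2) = 2 + (2 + M)/(-2 + f))
519*F(d, -8) = 519*((-2 - 8 + 2*(-7))/(-2 - 7)) = 519*((-2 - 8 - 14)/(-9)) = 519*(-⅑*(-24)) = 519*(8/3) = 1384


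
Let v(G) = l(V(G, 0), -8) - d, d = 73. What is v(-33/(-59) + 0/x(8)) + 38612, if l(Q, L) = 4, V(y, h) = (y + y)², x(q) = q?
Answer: 38543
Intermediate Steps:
V(y, h) = 4*y² (V(y, h) = (2*y)² = 4*y²)
v(G) = -69 (v(G) = 4 - 1*73 = 4 - 73 = -69)
v(-33/(-59) + 0/x(8)) + 38612 = -69 + 38612 = 38543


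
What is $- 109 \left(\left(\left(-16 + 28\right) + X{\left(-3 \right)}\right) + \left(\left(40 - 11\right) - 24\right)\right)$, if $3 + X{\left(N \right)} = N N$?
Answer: $-2507$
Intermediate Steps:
$X{\left(N \right)} = -3 + N^{2}$ ($X{\left(N \right)} = -3 + N N = -3 + N^{2}$)
$- 109 \left(\left(\left(-16 + 28\right) + X{\left(-3 \right)}\right) + \left(\left(40 - 11\right) - 24\right)\right) = - 109 \left(\left(\left(-16 + 28\right) - \left(3 - \left(-3\right)^{2}\right)\right) + \left(\left(40 - 11\right) - 24\right)\right) = - 109 \left(\left(12 + \left(-3 + 9\right)\right) + \left(\left(40 - 11\right) - 24\right)\right) = - 109 \left(\left(12 + 6\right) + \left(29 - 24\right)\right) = - 109 \left(18 + 5\right) = \left(-109\right) 23 = -2507$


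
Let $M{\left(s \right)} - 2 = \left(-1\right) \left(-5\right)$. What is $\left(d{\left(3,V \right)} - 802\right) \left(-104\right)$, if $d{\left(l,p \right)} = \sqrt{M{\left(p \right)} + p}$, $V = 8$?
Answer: $83408 - 104 \sqrt{15} \approx 83005.0$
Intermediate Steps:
$M{\left(s \right)} = 7$ ($M{\left(s \right)} = 2 - -5 = 2 + 5 = 7$)
$d{\left(l,p \right)} = \sqrt{7 + p}$
$\left(d{\left(3,V \right)} - 802\right) \left(-104\right) = \left(\sqrt{7 + 8} - 802\right) \left(-104\right) = \left(\sqrt{15} - 802\right) \left(-104\right) = \left(-802 + \sqrt{15}\right) \left(-104\right) = 83408 - 104 \sqrt{15}$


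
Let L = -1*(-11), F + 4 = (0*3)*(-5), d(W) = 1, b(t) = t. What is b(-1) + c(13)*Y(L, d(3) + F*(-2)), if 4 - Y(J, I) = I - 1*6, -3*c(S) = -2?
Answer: -⅓ ≈ -0.33333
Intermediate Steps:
F = -4 (F = -4 + (0*3)*(-5) = -4 + 0*(-5) = -4 + 0 = -4)
c(S) = ⅔ (c(S) = -⅓*(-2) = ⅔)
L = 11
Y(J, I) = 10 - I (Y(J, I) = 4 - (I - 1*6) = 4 - (I - 6) = 4 - (-6 + I) = 4 + (6 - I) = 10 - I)
b(-1) + c(13)*Y(L, d(3) + F*(-2)) = -1 + 2*(10 - (1 - 4*(-2)))/3 = -1 + 2*(10 - (1 + 8))/3 = -1 + 2*(10 - 1*9)/3 = -1 + 2*(10 - 9)/3 = -1 + (⅔)*1 = -1 + ⅔ = -⅓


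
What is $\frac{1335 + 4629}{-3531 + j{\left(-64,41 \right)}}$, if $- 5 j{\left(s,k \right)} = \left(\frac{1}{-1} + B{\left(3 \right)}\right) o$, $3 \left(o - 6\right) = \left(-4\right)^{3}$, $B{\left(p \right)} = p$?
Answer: $- \frac{89460}{52873} \approx -1.692$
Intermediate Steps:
$o = - \frac{46}{3}$ ($o = 6 + \frac{\left(-4\right)^{3}}{3} = 6 + \frac{1}{3} \left(-64\right) = 6 - \frac{64}{3} = - \frac{46}{3} \approx -15.333$)
$j{\left(s,k \right)} = \frac{92}{15}$ ($j{\left(s,k \right)} = - \frac{\left(\frac{1}{-1} + 3\right) \left(- \frac{46}{3}\right)}{5} = - \frac{\left(-1 + 3\right) \left(- \frac{46}{3}\right)}{5} = - \frac{2 \left(- \frac{46}{3}\right)}{5} = \left(- \frac{1}{5}\right) \left(- \frac{92}{3}\right) = \frac{92}{15}$)
$\frac{1335 + 4629}{-3531 + j{\left(-64,41 \right)}} = \frac{1335 + 4629}{-3531 + \frac{92}{15}} = \frac{5964}{- \frac{52873}{15}} = 5964 \left(- \frac{15}{52873}\right) = - \frac{89460}{52873}$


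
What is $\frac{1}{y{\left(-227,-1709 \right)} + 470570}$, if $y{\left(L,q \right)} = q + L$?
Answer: $\frac{1}{468634} \approx 2.1339 \cdot 10^{-6}$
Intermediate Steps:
$y{\left(L,q \right)} = L + q$
$\frac{1}{y{\left(-227,-1709 \right)} + 470570} = \frac{1}{\left(-227 - 1709\right) + 470570} = \frac{1}{-1936 + 470570} = \frac{1}{468634}$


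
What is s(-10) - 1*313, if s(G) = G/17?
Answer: -5331/17 ≈ -313.59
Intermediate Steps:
s(G) = G/17 (s(G) = G*(1/17) = G/17)
s(-10) - 1*313 = (1/17)*(-10) - 1*313 = -10/17 - 313 = -5331/17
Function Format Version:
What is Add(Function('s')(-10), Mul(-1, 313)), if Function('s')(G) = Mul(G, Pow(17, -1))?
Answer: Rational(-5331, 17) ≈ -313.59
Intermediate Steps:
Function('s')(G) = Mul(Rational(1, 17), G) (Function('s')(G) = Mul(G, Rational(1, 17)) = Mul(Rational(1, 17), G))
Add(Function('s')(-10), Mul(-1, 313)) = Add(Mul(Rational(1, 17), -10), Mul(-1, 313)) = Add(Rational(-10, 17), -313) = Rational(-5331, 17)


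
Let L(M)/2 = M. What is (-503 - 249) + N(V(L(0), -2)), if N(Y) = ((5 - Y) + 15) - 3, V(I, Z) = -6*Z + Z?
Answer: -745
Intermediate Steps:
L(M) = 2*M
V(I, Z) = -5*Z
N(Y) = 17 - Y (N(Y) = (20 - Y) - 3 = 17 - Y)
(-503 - 249) + N(V(L(0), -2)) = (-503 - 249) + (17 - (-5)*(-2)) = -752 + (17 - 1*10) = -752 + (17 - 10) = -752 + 7 = -745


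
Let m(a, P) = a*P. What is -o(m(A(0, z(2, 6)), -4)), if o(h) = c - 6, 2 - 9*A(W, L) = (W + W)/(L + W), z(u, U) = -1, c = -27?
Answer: 33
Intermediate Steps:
A(W, L) = 2/9 - 2*W/(9*(L + W)) (A(W, L) = 2/9 - (W + W)/(9*(L + W)) = 2/9 - 2*W/(9*(L + W)))
m(a, P) = P*a
o(h) = -33 (o(h) = -27 - 6 = -33)
-o(m(A(0, z(2, 6)), -4)) = -1*(-33) = 33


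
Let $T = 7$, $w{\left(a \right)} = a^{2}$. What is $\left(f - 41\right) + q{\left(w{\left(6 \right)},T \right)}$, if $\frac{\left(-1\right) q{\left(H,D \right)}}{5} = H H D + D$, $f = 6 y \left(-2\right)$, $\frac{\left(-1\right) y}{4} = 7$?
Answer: $-45100$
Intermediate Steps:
$y = -28$ ($y = \left(-4\right) 7 = -28$)
$f = 336$ ($f = 6 \left(-28\right) \left(-2\right) = \left(-168\right) \left(-2\right) = 336$)
$q{\left(H,D \right)} = - 5 D - 5 D H^{2}$ ($q{\left(H,D \right)} = - 5 \left(H H D + D\right) = - 5 \left(H^{2} D + D\right) = - 5 \left(D H^{2} + D\right) = - 5 \left(D + D H^{2}\right) = - 5 D - 5 D H^{2}$)
$\left(f - 41\right) + q{\left(w{\left(6 \right)},T \right)} = \left(336 - 41\right) - 35 \left(1 + \left(6^{2}\right)^{2}\right) = 295 - 35 \left(1 + 36^{2}\right) = 295 - 35 \left(1 + 1296\right) = 295 - 35 \cdot 1297 = 295 - 45395 = -45100$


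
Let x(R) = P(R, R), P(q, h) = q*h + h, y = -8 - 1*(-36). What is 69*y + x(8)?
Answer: 2004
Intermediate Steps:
y = 28 (y = -8 + 36 = 28)
P(q, h) = h + h*q (P(q, h) = h*q + h = h + h*q)
x(R) = R*(1 + R)
69*y + x(8) = 69*28 + 8*(1 + 8) = 1932 + 8*9 = 1932 + 72 = 2004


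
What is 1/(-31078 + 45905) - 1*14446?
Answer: -214190841/14827 ≈ -14446.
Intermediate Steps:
1/(-31078 + 45905) - 1*14446 = 1/14827 - 14446 = -214190841/14827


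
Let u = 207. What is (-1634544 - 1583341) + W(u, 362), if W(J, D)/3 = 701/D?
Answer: -1164872267/362 ≈ -3.2179e+6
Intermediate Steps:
W(J, D) = 2103/D (W(J, D) = 3*(701/D) = 2103/D)
(-1634544 - 1583341) + W(u, 362) = (-1634544 - 1583341) + 2103/362 = -3217885 + 2103*(1/362) = -3217885 + 2103/362 = -1164872267/362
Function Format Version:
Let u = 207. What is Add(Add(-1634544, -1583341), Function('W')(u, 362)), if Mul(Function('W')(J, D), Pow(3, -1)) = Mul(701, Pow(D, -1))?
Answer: Rational(-1164872267, 362) ≈ -3.2179e+6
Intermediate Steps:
Function('W')(J, D) = Mul(2103, Pow(D, -1)) (Function('W')(J, D) = Mul(3, Mul(701, Pow(D, -1))) = Mul(2103, Pow(D, -1)))
Add(Add(-1634544, -1583341), Function('W')(u, 362)) = Add(Add(-1634544, -1583341), Mul(2103, Pow(362, -1))) = Add(-3217885, Mul(2103, Rational(1, 362))) = Add(-3217885, Rational(2103, 362)) = Rational(-1164872267, 362)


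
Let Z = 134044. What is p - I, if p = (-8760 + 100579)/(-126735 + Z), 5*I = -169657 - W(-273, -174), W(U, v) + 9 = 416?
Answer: 1243456871/36545 ≈ 34025.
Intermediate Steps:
W(U, v) = 407 (W(U, v) = -9 + 416 = 407)
I = -170064/5 (I = (-169657 - 1*407)/5 = (-169657 - 407)/5 = (⅕)*(-170064) = -170064/5 ≈ -34013.)
p = 91819/7309 (p = (-8760 + 100579)/(-126735 + 134044) = 91819/7309 ≈ 12.562)
p - I = 91819/7309 - 1*(-170064/5) = 91819/7309 + 170064/5 = 1243456871/36545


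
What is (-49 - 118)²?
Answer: 27889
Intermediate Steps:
(-49 - 118)² = (-167)² = 27889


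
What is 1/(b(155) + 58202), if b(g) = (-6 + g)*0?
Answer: 1/58202 ≈ 1.7182e-5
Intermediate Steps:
b(g) = 0
1/(b(155) + 58202) = 1/(0 + 58202) = 1/58202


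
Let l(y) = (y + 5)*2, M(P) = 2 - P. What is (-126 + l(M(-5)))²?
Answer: 10404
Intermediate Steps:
l(y) = 10 + 2*y (l(y) = (5 + y)*2 = 10 + 2*y)
(-126 + l(M(-5)))² = (-126 + (10 + 2*(2 - 1*(-5))))² = (-126 + (10 + 2*(2 + 5)))² = (-126 + (10 + 2*7))² = (-126 + (10 + 14))² = (-126 + 24)² = (-102)² = 10404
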